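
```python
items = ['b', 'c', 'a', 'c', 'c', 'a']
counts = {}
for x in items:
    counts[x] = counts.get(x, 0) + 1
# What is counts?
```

Initial: counts = {}, items = ['b', 'c', 'a', 'c', 'c', 'a']
See 'b': counts = {'b': 1}
See 'c': counts = {'b': 1, 'c': 1}
See 'a': counts = {'b': 1, 'c': 1, 'a': 1}
See 'c': counts = {'b': 1, 'c': 2, 'a': 1}
See 'c': counts = {'b': 1, 'c': 3, 'a': 1}
See 'a': counts = {'b': 1, 'c': 3, 'a': 2}

{'b': 1, 'c': 3, 'a': 2}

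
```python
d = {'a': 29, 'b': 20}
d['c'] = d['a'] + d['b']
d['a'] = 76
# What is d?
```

After line 1: d = {'a': 29, 'b': 20}
After line 2 (d['c'] = 29 + 20): d = {'a': 29, 'b': 20, 'c': 49}
After line 3: d = {'a': 76, 'b': 20, 'c': 49}

{'a': 76, 'b': 20, 'c': 49}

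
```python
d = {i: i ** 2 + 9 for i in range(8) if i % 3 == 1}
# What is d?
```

{1: 10, 4: 25, 7: 58}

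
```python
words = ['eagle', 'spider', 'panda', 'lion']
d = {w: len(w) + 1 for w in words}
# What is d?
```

{'eagle': 6, 'spider': 7, 'panda': 6, 'lion': 5}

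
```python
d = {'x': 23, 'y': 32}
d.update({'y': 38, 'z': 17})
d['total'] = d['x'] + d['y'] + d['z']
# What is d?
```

After line 1: d = {'x': 23, 'y': 32}
After line 2 (y overwritten, z added): d = {'x': 23, 'y': 38, 'z': 17}
After line 3 (total = 23 + 38 + 17 = 78): d = {'x': 23, 'y': 38, 'z': 17, 'total': 78}

{'x': 23, 'y': 38, 'z': 17, 'total': 78}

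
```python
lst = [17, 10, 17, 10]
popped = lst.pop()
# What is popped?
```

10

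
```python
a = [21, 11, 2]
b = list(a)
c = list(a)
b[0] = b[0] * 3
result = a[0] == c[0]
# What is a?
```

After line 1: a = [21, 11, 2]
After line 2 (b = list(a), copy): a = [21, 11, 2], b = [21, 11, 2]
After line 3 (c = list(a) is a copy, new object): c = [21, 11, 2]
After line 4 (b[0] = 21 * 3 = 63; only b mutates (copy)): a = [21, 11, 2], b = [63, 11, 2], c = [21, 11, 2]
After line 5 (a[0] = 21, c[0] = 21; result = True)

[21, 11, 2]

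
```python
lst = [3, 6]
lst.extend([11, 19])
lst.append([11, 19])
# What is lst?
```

After line 1: lst = [3, 6]
After line 2 (extend unpacks [11, 19]): lst = [3, 6, 11, 19]
After line 3 (append adds [11, 19] as single element): lst = [3, 6, 11, 19, [11, 19]]

[3, 6, 11, 19, [11, 19]]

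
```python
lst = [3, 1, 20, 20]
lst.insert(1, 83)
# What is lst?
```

[3, 83, 1, 20, 20]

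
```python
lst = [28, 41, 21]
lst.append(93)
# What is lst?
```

[28, 41, 21, 93]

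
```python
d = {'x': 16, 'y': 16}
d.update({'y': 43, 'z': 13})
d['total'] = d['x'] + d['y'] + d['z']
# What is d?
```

After line 1: d = {'x': 16, 'y': 16}
After line 2 (y overwritten, z added): d = {'x': 16, 'y': 43, 'z': 13}
After line 3 (total = 16 + 43 + 13 = 72): d = {'x': 16, 'y': 43, 'z': 13, 'total': 72}

{'x': 16, 'y': 43, 'z': 13, 'total': 72}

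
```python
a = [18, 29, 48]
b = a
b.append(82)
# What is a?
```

After line 1: a = [18, 29, 48]
After line 2 (b = a is an alias, same object): a = [18, 29, 48], b = [18, 29, 48]
After line 3 (b.append mutates the shared list): a = [18, 29, 48, 82], b = [18, 29, 48, 82]

[18, 29, 48, 82]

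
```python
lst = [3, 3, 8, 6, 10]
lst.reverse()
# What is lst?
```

[10, 6, 8, 3, 3]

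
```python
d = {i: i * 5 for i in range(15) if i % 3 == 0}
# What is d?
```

{0: 0, 3: 15, 6: 30, 9: 45, 12: 60}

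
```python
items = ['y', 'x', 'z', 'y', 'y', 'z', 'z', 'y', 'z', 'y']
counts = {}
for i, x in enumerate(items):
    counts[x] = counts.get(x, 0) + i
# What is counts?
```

Initial: counts = {}, items = ['y', 'x', 'z', 'y', 'y', 'z', 'z', 'y', 'z', 'y']
i=0, x='y': counts = {'y': 0}
i=1, x='x': counts = {'y': 0, 'x': 1}
i=2, x='z': counts = {'y': 0, 'x': 1, 'z': 2}
i=3, x='y': counts = {'y': 3, 'x': 1, 'z': 2}
i=4, x='y': counts = {'y': 7, 'x': 1, 'z': 2}
i=5, x='z': counts = {'y': 7, 'x': 1, 'z': 7}
i=6, x='z': counts = {'y': 7, 'x': 1, 'z': 13}
i=7, x='y': counts = {'y': 14, 'x': 1, 'z': 13}
i=8, x='z': counts = {'y': 14, 'x': 1, 'z': 21}
i=9, x='y': counts = {'y': 23, 'x': 1, 'z': 21}

{'y': 23, 'x': 1, 'z': 21}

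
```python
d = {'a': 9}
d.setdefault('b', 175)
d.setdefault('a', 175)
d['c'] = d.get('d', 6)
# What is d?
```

After line 1: d = {'a': 9}
After line 2 (setdefault adds 'b'=175): d = {'a': 9, 'b': 175}
After line 3 (setdefault 'a' no-op, already exists): d = {'a': 9, 'b': 175}
After line 4 (get('d', 6) returns default since 'd' not in d): d = {'a': 9, 'b': 175, 'c': 6}

{'a': 9, 'b': 175, 'c': 6}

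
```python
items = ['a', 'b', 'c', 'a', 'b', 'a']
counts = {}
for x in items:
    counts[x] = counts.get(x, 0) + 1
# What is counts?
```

Initial: counts = {}, items = ['a', 'b', 'c', 'a', 'b', 'a']
See 'a': counts = {'a': 1}
See 'b': counts = {'a': 1, 'b': 1}
See 'c': counts = {'a': 1, 'b': 1, 'c': 1}
See 'a': counts = {'a': 2, 'b': 1, 'c': 1}
See 'b': counts = {'a': 2, 'b': 2, 'c': 1}
See 'a': counts = {'a': 3, 'b': 2, 'c': 1}

{'a': 3, 'b': 2, 'c': 1}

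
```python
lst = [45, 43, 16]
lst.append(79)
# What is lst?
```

[45, 43, 16, 79]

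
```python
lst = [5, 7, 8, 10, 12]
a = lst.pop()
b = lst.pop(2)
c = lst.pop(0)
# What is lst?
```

After line 1: lst = [5, 7, 8, 10, 12]
After line 2 (pop() -> a = 12): lst = [5, 7, 8, 10]
After line 3 (pop(2) -> b = 8): lst = [5, 7, 10]
After line 4 (pop(0) -> c = 5): lst = [7, 10]

[7, 10]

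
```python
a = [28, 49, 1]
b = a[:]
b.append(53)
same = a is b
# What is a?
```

After line 1: a = [28, 49, 1]
After line 2 (b = a[:] is a shallow copy, new object): a = [28, 49, 1], b = [28, 49, 1]
After line 3 (append only mutates b): a = [28, 49, 1], b = [28, 49, 1, 53]
After line 4 (same = a is b; different objects -> False): same = False

[28, 49, 1]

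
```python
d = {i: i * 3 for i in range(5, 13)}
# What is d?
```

{5: 15, 6: 18, 7: 21, 8: 24, 9: 27, 10: 30, 11: 33, 12: 36}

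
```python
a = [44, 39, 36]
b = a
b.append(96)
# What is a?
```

After line 1: a = [44, 39, 36]
After line 2 (b = a is an alias, same object): a = [44, 39, 36], b = [44, 39, 36]
After line 3 (b.append mutates the shared list): a = [44, 39, 36, 96], b = [44, 39, 36, 96]

[44, 39, 36, 96]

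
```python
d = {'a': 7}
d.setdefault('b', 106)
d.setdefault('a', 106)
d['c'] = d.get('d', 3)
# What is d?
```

After line 1: d = {'a': 7}
After line 2 (setdefault adds 'b'=106): d = {'a': 7, 'b': 106}
After line 3 (setdefault 'a' no-op, already exists): d = {'a': 7, 'b': 106}
After line 4 (get('d', 3) returns default since 'd' not in d): d = {'a': 7, 'b': 106, 'c': 3}

{'a': 7, 'b': 106, 'c': 3}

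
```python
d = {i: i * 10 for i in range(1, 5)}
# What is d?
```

{1: 10, 2: 20, 3: 30, 4: 40}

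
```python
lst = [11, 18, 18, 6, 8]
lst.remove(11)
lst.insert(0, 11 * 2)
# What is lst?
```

After line 1: lst = [11, 18, 18, 6, 8]
After line 2 (remove first 11): lst = [18, 18, 6, 8]
After line 3 (insert 22 at index 0): lst = [22, 18, 18, 6, 8]

[22, 18, 18, 6, 8]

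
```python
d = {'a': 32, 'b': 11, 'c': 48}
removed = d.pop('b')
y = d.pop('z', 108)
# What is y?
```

After line 1: d = {'a': 32, 'b': 11, 'c': 48}
After line 2 (pop 'b' returns 11): d = {'a': 32, 'c': 48}, removed = 11
After line 3 (pop 'z' missing, returns default 108): d = {'a': 32, 'c': 48}, y = 108

108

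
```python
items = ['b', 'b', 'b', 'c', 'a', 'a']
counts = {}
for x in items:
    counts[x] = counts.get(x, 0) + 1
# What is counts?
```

Initial: counts = {}, items = ['b', 'b', 'b', 'c', 'a', 'a']
See 'b': counts = {'b': 1}
See 'b': counts = {'b': 2}
See 'b': counts = {'b': 3}
See 'c': counts = {'b': 3, 'c': 1}
See 'a': counts = {'b': 3, 'c': 1, 'a': 1}
See 'a': counts = {'b': 3, 'c': 1, 'a': 2}

{'b': 3, 'c': 1, 'a': 2}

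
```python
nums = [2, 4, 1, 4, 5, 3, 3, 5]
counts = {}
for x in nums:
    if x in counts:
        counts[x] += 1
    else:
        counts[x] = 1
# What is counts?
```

Initial: counts = {}, nums = [2, 4, 1, 4, 5, 3, 3, 5]
See 2: counts = {2: 1}
See 4: counts = {2: 1, 4: 1}
See 1: counts = {2: 1, 4: 1, 1: 1}
See 4: counts = {2: 1, 4: 2, 1: 1}
See 5: counts = {2: 1, 4: 2, 1: 1, 5: 1}
See 3: counts = {2: 1, 4: 2, 1: 1, 5: 1, 3: 1}
See 3: counts = {2: 1, 4: 2, 1: 1, 5: 1, 3: 2}
See 5: counts = {2: 1, 4: 2, 1: 1, 5: 2, 3: 2}

{2: 1, 4: 2, 1: 1, 5: 2, 3: 2}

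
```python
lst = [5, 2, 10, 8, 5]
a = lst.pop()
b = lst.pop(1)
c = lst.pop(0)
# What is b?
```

After line 1: lst = [5, 2, 10, 8, 5]
After line 2 (pop() -> a = 5): lst = [5, 2, 10, 8]
After line 3 (pop(1) -> b = 2): lst = [5, 10, 8]
After line 4 (pop(0) -> c = 5): lst = [10, 8]

2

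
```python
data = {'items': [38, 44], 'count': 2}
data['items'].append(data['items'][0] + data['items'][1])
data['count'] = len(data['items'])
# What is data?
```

After line 1: data = {'items': [38, 44], 'count': 2}
After line 2 (append 38 + 44 = 82): data = {'items': [38, 44, 82], 'count': 2}
After line 3 (count = len(items) = 3): data = {'items': [38, 44, 82], 'count': 3}

{'items': [38, 44, 82], 'count': 3}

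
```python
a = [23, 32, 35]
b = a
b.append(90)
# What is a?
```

After line 1: a = [23, 32, 35]
After line 2 (b = a is an alias, same object): a = [23, 32, 35], b = [23, 32, 35]
After line 3 (b.append mutates the shared list): a = [23, 32, 35, 90], b = [23, 32, 35, 90]

[23, 32, 35, 90]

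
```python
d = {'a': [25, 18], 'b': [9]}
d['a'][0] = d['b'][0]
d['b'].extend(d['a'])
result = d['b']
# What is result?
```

After line 1: d = {'a': [25, 18], 'b': [9]}
After line 2 (a[0] = b[0] = 9): d = {'a': [9, 18], 'b': [9]}
After line 3 (b.extend(a) appends [9, 18]): d = {'a': [9, 18], 'b': [9, 9, 18]}
After line 4: result = d['b'] = [9, 9, 18]

[9, 9, 18]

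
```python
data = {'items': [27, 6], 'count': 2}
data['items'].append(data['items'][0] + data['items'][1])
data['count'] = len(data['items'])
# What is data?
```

After line 1: data = {'items': [27, 6], 'count': 2}
After line 2 (append 27 + 6 = 33): data = {'items': [27, 6, 33], 'count': 2}
After line 3 (count = len(items) = 3): data = {'items': [27, 6, 33], 'count': 3}

{'items': [27, 6, 33], 'count': 3}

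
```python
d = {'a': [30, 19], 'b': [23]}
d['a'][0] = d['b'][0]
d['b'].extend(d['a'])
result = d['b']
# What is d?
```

After line 1: d = {'a': [30, 19], 'b': [23]}
After line 2 (a[0] = b[0] = 23): d = {'a': [23, 19], 'b': [23]}
After line 3 (b.extend(a) appends [23, 19]): d = {'a': [23, 19], 'b': [23, 23, 19]}
After line 4: result = d['b'] = [23, 23, 19]

{'a': [23, 19], 'b': [23, 23, 19]}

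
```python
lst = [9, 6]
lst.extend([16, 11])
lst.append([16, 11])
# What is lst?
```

After line 1: lst = [9, 6]
After line 2 (extend unpacks [16, 11]): lst = [9, 6, 16, 11]
After line 3 (append adds [16, 11] as single element): lst = [9, 6, 16, 11, [16, 11]]

[9, 6, 16, 11, [16, 11]]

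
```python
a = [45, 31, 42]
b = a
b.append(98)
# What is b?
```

After line 1: a = [45, 31, 42]
After line 2 (b = a is an alias, same object): a = [45, 31, 42], b = [45, 31, 42]
After line 3 (b.append mutates the shared list): a = [45, 31, 42, 98], b = [45, 31, 42, 98]

[45, 31, 42, 98]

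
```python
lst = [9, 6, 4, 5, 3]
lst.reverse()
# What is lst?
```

[3, 5, 4, 6, 9]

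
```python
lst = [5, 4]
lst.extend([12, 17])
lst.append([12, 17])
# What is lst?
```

After line 1: lst = [5, 4]
After line 2 (extend unpacks [12, 17]): lst = [5, 4, 12, 17]
After line 3 (append adds [12, 17] as single element): lst = [5, 4, 12, 17, [12, 17]]

[5, 4, 12, 17, [12, 17]]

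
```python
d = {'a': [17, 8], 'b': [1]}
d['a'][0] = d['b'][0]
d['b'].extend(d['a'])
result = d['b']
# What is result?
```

After line 1: d = {'a': [17, 8], 'b': [1]}
After line 2 (a[0] = b[0] = 1): d = {'a': [1, 8], 'b': [1]}
After line 3 (b.extend(a) appends [1, 8]): d = {'a': [1, 8], 'b': [1, 1, 8]}
After line 4: result = d['b'] = [1, 1, 8]

[1, 1, 8]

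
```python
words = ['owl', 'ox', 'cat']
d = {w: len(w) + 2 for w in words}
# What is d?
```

{'owl': 5, 'ox': 4, 'cat': 5}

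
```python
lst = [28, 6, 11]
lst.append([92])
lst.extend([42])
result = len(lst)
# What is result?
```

After line 1: lst = [28, 6, 11]
After line 2 (append adds [92] as single element): lst = [28, 6, 11, [92]]
After line 3 (extend unpacks [42], adds 42): lst = [28, 6, 11, [92], 42]
After line 4: result = len(lst) = 5

5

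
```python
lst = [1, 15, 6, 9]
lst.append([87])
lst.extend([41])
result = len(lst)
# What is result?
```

After line 1: lst = [1, 15, 6, 9]
After line 2 (append adds [87] as single element): lst = [1, 15, 6, 9, [87]]
After line 3 (extend unpacks [41], adds 41): lst = [1, 15, 6, 9, [87], 41]
After line 4: result = len(lst) = 6

6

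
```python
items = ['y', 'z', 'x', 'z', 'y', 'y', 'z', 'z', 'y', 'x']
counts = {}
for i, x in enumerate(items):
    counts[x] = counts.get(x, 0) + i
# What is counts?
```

Initial: counts = {}, items = ['y', 'z', 'x', 'z', 'y', 'y', 'z', 'z', 'y', 'x']
i=0, x='y': counts = {'y': 0}
i=1, x='z': counts = {'y': 0, 'z': 1}
i=2, x='x': counts = {'y': 0, 'z': 1, 'x': 2}
i=3, x='z': counts = {'y': 0, 'z': 4, 'x': 2}
i=4, x='y': counts = {'y': 4, 'z': 4, 'x': 2}
i=5, x='y': counts = {'y': 9, 'z': 4, 'x': 2}
i=6, x='z': counts = {'y': 9, 'z': 10, 'x': 2}
i=7, x='z': counts = {'y': 9, 'z': 17, 'x': 2}
i=8, x='y': counts = {'y': 17, 'z': 17, 'x': 2}
i=9, x='x': counts = {'y': 17, 'z': 17, 'x': 11}

{'y': 17, 'z': 17, 'x': 11}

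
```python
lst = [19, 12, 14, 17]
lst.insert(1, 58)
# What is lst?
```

[19, 58, 12, 14, 17]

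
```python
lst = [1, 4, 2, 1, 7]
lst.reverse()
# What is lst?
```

[7, 1, 2, 4, 1]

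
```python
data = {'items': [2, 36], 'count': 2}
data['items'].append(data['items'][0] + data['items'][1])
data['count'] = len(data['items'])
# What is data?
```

After line 1: data = {'items': [2, 36], 'count': 2}
After line 2 (append 2 + 36 = 38): data = {'items': [2, 36, 38], 'count': 2}
After line 3 (count = len(items) = 3): data = {'items': [2, 36, 38], 'count': 3}

{'items': [2, 36, 38], 'count': 3}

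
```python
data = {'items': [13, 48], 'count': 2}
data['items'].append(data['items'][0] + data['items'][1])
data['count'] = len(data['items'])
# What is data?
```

After line 1: data = {'items': [13, 48], 'count': 2}
After line 2 (append 13 + 48 = 61): data = {'items': [13, 48, 61], 'count': 2}
After line 3 (count = len(items) = 3): data = {'items': [13, 48, 61], 'count': 3}

{'items': [13, 48, 61], 'count': 3}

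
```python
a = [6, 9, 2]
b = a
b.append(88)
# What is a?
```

After line 1: a = [6, 9, 2]
After line 2 (b = a is an alias, same object): a = [6, 9, 2], b = [6, 9, 2]
After line 3 (b.append mutates the shared list): a = [6, 9, 2, 88], b = [6, 9, 2, 88]

[6, 9, 2, 88]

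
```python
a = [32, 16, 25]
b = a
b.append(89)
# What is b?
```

After line 1: a = [32, 16, 25]
After line 2 (b = a is an alias, same object): a = [32, 16, 25], b = [32, 16, 25]
After line 3 (b.append mutates the shared list): a = [32, 16, 25, 89], b = [32, 16, 25, 89]

[32, 16, 25, 89]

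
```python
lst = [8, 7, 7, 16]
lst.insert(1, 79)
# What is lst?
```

[8, 79, 7, 7, 16]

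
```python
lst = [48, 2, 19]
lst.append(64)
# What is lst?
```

[48, 2, 19, 64]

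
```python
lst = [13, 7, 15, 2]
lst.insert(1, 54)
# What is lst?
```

[13, 54, 7, 15, 2]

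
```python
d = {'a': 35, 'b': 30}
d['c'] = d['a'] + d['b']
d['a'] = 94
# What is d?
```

After line 1: d = {'a': 35, 'b': 30}
After line 2 (d['c'] = 35 + 30): d = {'a': 35, 'b': 30, 'c': 65}
After line 3: d = {'a': 94, 'b': 30, 'c': 65}

{'a': 94, 'b': 30, 'c': 65}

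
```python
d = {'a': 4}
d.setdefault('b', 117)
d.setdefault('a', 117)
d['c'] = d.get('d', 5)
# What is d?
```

After line 1: d = {'a': 4}
After line 2 (setdefault adds 'b'=117): d = {'a': 4, 'b': 117}
After line 3 (setdefault 'a' no-op, already exists): d = {'a': 4, 'b': 117}
After line 4 (get('d', 5) returns default since 'd' not in d): d = {'a': 4, 'b': 117, 'c': 5}

{'a': 4, 'b': 117, 'c': 5}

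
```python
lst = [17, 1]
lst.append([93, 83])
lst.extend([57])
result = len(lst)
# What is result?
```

After line 1: lst = [17, 1]
After line 2 (append adds [93, 83] as single element): lst = [17, 1, [93, 83]]
After line 3 (extend unpacks [57], adds 57): lst = [17, 1, [93, 83], 57]
After line 4: result = len(lst) = 4

4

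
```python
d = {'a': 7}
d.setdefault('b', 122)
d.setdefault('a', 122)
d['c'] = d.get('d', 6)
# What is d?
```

After line 1: d = {'a': 7}
After line 2 (setdefault adds 'b'=122): d = {'a': 7, 'b': 122}
After line 3 (setdefault 'a' no-op, already exists): d = {'a': 7, 'b': 122}
After line 4 (get('d', 6) returns default since 'd' not in d): d = {'a': 7, 'b': 122, 'c': 6}

{'a': 7, 'b': 122, 'c': 6}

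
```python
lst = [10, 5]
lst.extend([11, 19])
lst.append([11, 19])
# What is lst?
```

After line 1: lst = [10, 5]
After line 2 (extend unpacks [11, 19]): lst = [10, 5, 11, 19]
After line 3 (append adds [11, 19] as single element): lst = [10, 5, 11, 19, [11, 19]]

[10, 5, 11, 19, [11, 19]]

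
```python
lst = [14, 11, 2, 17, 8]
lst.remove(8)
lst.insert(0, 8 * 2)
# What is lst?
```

After line 1: lst = [14, 11, 2, 17, 8]
After line 2 (remove first 8): lst = [14, 11, 2, 17]
After line 3 (insert 16 at index 0): lst = [16, 14, 11, 2, 17]

[16, 14, 11, 2, 17]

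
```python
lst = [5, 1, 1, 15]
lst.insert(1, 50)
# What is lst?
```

[5, 50, 1, 1, 15]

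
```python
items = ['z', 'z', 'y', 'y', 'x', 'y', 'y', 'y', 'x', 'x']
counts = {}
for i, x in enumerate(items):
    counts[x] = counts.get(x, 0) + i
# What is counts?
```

Initial: counts = {}, items = ['z', 'z', 'y', 'y', 'x', 'y', 'y', 'y', 'x', 'x']
i=0, x='z': counts = {'z': 0}
i=1, x='z': counts = {'z': 1}
i=2, x='y': counts = {'z': 1, 'y': 2}
i=3, x='y': counts = {'z': 1, 'y': 5}
i=4, x='x': counts = {'z': 1, 'y': 5, 'x': 4}
i=5, x='y': counts = {'z': 1, 'y': 10, 'x': 4}
i=6, x='y': counts = {'z': 1, 'y': 16, 'x': 4}
i=7, x='y': counts = {'z': 1, 'y': 23, 'x': 4}
i=8, x='x': counts = {'z': 1, 'y': 23, 'x': 12}
i=9, x='x': counts = {'z': 1, 'y': 23, 'x': 21}

{'z': 1, 'y': 23, 'x': 21}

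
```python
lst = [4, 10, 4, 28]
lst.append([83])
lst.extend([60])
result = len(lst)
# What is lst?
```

After line 1: lst = [4, 10, 4, 28]
After line 2 (append adds [83] as single element): lst = [4, 10, 4, 28, [83]]
After line 3 (extend unpacks [60], adds 60): lst = [4, 10, 4, 28, [83], 60]
After line 4: result = len(lst) = 6

[4, 10, 4, 28, [83], 60]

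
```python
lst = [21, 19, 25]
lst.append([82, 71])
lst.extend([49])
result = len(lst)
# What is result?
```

After line 1: lst = [21, 19, 25]
After line 2 (append adds [82, 71] as single element): lst = [21, 19, 25, [82, 71]]
After line 3 (extend unpacks [49], adds 49): lst = [21, 19, 25, [82, 71], 49]
After line 4: result = len(lst) = 5

5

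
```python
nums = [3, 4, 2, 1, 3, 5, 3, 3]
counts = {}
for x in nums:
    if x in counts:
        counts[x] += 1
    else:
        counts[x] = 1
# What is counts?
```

Initial: counts = {}, nums = [3, 4, 2, 1, 3, 5, 3, 3]
See 3: counts = {3: 1}
See 4: counts = {3: 1, 4: 1}
See 2: counts = {3: 1, 4: 1, 2: 1}
See 1: counts = {3: 1, 4: 1, 2: 1, 1: 1}
See 3: counts = {3: 2, 4: 1, 2: 1, 1: 1}
See 5: counts = {3: 2, 4: 1, 2: 1, 1: 1, 5: 1}
See 3: counts = {3: 3, 4: 1, 2: 1, 1: 1, 5: 1}
See 3: counts = {3: 4, 4: 1, 2: 1, 1: 1, 5: 1}

{3: 4, 4: 1, 2: 1, 1: 1, 5: 1}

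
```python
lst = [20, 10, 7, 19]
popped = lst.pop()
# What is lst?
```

[20, 10, 7]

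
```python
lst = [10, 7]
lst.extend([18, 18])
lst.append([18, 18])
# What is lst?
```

After line 1: lst = [10, 7]
After line 2 (extend unpacks [18, 18]): lst = [10, 7, 18, 18]
After line 3 (append adds [18, 18] as single element): lst = [10, 7, 18, 18, [18, 18]]

[10, 7, 18, 18, [18, 18]]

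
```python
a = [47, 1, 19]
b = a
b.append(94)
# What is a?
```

After line 1: a = [47, 1, 19]
After line 2 (b = a is an alias, same object): a = [47, 1, 19], b = [47, 1, 19]
After line 3 (b.append mutates the shared list): a = [47, 1, 19, 94], b = [47, 1, 19, 94]

[47, 1, 19, 94]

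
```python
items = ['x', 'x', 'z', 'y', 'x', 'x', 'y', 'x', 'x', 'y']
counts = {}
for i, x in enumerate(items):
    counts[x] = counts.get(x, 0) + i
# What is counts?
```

Initial: counts = {}, items = ['x', 'x', 'z', 'y', 'x', 'x', 'y', 'x', 'x', 'y']
i=0, x='x': counts = {'x': 0}
i=1, x='x': counts = {'x': 1}
i=2, x='z': counts = {'x': 1, 'z': 2}
i=3, x='y': counts = {'x': 1, 'z': 2, 'y': 3}
i=4, x='x': counts = {'x': 5, 'z': 2, 'y': 3}
i=5, x='x': counts = {'x': 10, 'z': 2, 'y': 3}
i=6, x='y': counts = {'x': 10, 'z': 2, 'y': 9}
i=7, x='x': counts = {'x': 17, 'z': 2, 'y': 9}
i=8, x='x': counts = {'x': 25, 'z': 2, 'y': 9}
i=9, x='y': counts = {'x': 25, 'z': 2, 'y': 18}

{'x': 25, 'z': 2, 'y': 18}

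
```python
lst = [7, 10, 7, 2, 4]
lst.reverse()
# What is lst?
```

[4, 2, 7, 10, 7]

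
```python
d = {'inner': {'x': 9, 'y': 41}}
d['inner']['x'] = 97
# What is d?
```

After line 1: d = {'inner': {'x': 9, 'y': 41}}
After line 2 (inner x overwritten): d = {'inner': {'x': 97, 'y': 41}}

{'inner': {'x': 97, 'y': 41}}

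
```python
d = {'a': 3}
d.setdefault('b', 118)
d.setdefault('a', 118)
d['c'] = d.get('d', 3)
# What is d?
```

After line 1: d = {'a': 3}
After line 2 (setdefault adds 'b'=118): d = {'a': 3, 'b': 118}
After line 3 (setdefault 'a' no-op, already exists): d = {'a': 3, 'b': 118}
After line 4 (get('d', 3) returns default since 'd' not in d): d = {'a': 3, 'b': 118, 'c': 3}

{'a': 3, 'b': 118, 'c': 3}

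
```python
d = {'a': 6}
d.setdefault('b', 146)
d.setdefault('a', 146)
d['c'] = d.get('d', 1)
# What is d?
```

After line 1: d = {'a': 6}
After line 2 (setdefault adds 'b'=146): d = {'a': 6, 'b': 146}
After line 3 (setdefault 'a' no-op, already exists): d = {'a': 6, 'b': 146}
After line 4 (get('d', 1) returns default since 'd' not in d): d = {'a': 6, 'b': 146, 'c': 1}

{'a': 6, 'b': 146, 'c': 1}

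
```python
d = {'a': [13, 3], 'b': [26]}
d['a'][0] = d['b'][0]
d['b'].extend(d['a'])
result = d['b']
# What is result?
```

After line 1: d = {'a': [13, 3], 'b': [26]}
After line 2 (a[0] = b[0] = 26): d = {'a': [26, 3], 'b': [26]}
After line 3 (b.extend(a) appends [26, 3]): d = {'a': [26, 3], 'b': [26, 26, 3]}
After line 4: result = d['b'] = [26, 26, 3]

[26, 26, 3]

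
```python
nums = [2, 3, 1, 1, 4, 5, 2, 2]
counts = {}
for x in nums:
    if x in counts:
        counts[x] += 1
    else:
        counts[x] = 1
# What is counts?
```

Initial: counts = {}, nums = [2, 3, 1, 1, 4, 5, 2, 2]
See 2: counts = {2: 1}
See 3: counts = {2: 1, 3: 1}
See 1: counts = {2: 1, 3: 1, 1: 1}
See 1: counts = {2: 1, 3: 1, 1: 2}
See 4: counts = {2: 1, 3: 1, 1: 2, 4: 1}
See 5: counts = {2: 1, 3: 1, 1: 2, 4: 1, 5: 1}
See 2: counts = {2: 2, 3: 1, 1: 2, 4: 1, 5: 1}
See 2: counts = {2: 3, 3: 1, 1: 2, 4: 1, 5: 1}

{2: 3, 3: 1, 1: 2, 4: 1, 5: 1}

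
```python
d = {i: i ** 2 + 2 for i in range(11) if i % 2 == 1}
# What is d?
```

{1: 3, 3: 11, 5: 27, 7: 51, 9: 83}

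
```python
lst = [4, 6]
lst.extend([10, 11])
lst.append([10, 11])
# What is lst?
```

After line 1: lst = [4, 6]
After line 2 (extend unpacks [10, 11]): lst = [4, 6, 10, 11]
After line 3 (append adds [10, 11] as single element): lst = [4, 6, 10, 11, [10, 11]]

[4, 6, 10, 11, [10, 11]]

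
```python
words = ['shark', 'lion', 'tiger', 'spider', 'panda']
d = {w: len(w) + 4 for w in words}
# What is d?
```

{'shark': 9, 'lion': 8, 'tiger': 9, 'spider': 10, 'panda': 9}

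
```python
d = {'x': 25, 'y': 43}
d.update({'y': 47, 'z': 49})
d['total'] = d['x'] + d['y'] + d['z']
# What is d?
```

After line 1: d = {'x': 25, 'y': 43}
After line 2 (y overwritten, z added): d = {'x': 25, 'y': 47, 'z': 49}
After line 3 (total = 25 + 47 + 49 = 121): d = {'x': 25, 'y': 47, 'z': 49, 'total': 121}

{'x': 25, 'y': 47, 'z': 49, 'total': 121}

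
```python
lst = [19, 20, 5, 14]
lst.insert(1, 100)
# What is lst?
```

[19, 100, 20, 5, 14]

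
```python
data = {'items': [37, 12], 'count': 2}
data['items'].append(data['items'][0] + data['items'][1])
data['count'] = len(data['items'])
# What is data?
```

After line 1: data = {'items': [37, 12], 'count': 2}
After line 2 (append 37 + 12 = 49): data = {'items': [37, 12, 49], 'count': 2}
After line 3 (count = len(items) = 3): data = {'items': [37, 12, 49], 'count': 3}

{'items': [37, 12, 49], 'count': 3}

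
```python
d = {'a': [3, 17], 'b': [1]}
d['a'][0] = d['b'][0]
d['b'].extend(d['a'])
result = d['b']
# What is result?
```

After line 1: d = {'a': [3, 17], 'b': [1]}
After line 2 (a[0] = b[0] = 1): d = {'a': [1, 17], 'b': [1]}
After line 3 (b.extend(a) appends [1, 17]): d = {'a': [1, 17], 'b': [1, 1, 17]}
After line 4: result = d['b'] = [1, 1, 17]

[1, 1, 17]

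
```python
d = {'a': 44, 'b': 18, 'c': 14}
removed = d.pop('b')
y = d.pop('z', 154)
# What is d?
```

After line 1: d = {'a': 44, 'b': 18, 'c': 14}
After line 2 (pop 'b' returns 18): d = {'a': 44, 'c': 14}, removed = 18
After line 3 (pop 'z' missing, returns default 154): d = {'a': 44, 'c': 14}, y = 154

{'a': 44, 'c': 14}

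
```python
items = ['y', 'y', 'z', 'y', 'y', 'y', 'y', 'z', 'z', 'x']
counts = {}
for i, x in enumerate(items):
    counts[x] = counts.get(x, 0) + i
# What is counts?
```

Initial: counts = {}, items = ['y', 'y', 'z', 'y', 'y', 'y', 'y', 'z', 'z', 'x']
i=0, x='y': counts = {'y': 0}
i=1, x='y': counts = {'y': 1}
i=2, x='z': counts = {'y': 1, 'z': 2}
i=3, x='y': counts = {'y': 4, 'z': 2}
i=4, x='y': counts = {'y': 8, 'z': 2}
i=5, x='y': counts = {'y': 13, 'z': 2}
i=6, x='y': counts = {'y': 19, 'z': 2}
i=7, x='z': counts = {'y': 19, 'z': 9}
i=8, x='z': counts = {'y': 19, 'z': 17}
i=9, x='x': counts = {'y': 19, 'z': 17, 'x': 9}

{'y': 19, 'z': 17, 'x': 9}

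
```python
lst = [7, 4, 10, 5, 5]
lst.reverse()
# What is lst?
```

[5, 5, 10, 4, 7]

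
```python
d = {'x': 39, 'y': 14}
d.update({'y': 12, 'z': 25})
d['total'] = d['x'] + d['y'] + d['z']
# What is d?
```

After line 1: d = {'x': 39, 'y': 14}
After line 2 (y overwritten, z added): d = {'x': 39, 'y': 12, 'z': 25}
After line 3 (total = 39 + 12 + 25 = 76): d = {'x': 39, 'y': 12, 'z': 25, 'total': 76}

{'x': 39, 'y': 12, 'z': 25, 'total': 76}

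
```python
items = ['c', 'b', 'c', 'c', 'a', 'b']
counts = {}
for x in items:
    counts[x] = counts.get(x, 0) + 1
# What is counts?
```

Initial: counts = {}, items = ['c', 'b', 'c', 'c', 'a', 'b']
See 'c': counts = {'c': 1}
See 'b': counts = {'c': 1, 'b': 1}
See 'c': counts = {'c': 2, 'b': 1}
See 'c': counts = {'c': 3, 'b': 1}
See 'a': counts = {'c': 3, 'b': 1, 'a': 1}
See 'b': counts = {'c': 3, 'b': 2, 'a': 1}

{'c': 3, 'b': 2, 'a': 1}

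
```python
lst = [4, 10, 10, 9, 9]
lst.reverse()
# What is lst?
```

[9, 9, 10, 10, 4]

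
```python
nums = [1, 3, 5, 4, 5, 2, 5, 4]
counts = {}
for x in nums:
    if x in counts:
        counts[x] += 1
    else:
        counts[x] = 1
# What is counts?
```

Initial: counts = {}, nums = [1, 3, 5, 4, 5, 2, 5, 4]
See 1: counts = {1: 1}
See 3: counts = {1: 1, 3: 1}
See 5: counts = {1: 1, 3: 1, 5: 1}
See 4: counts = {1: 1, 3: 1, 5: 1, 4: 1}
See 5: counts = {1: 1, 3: 1, 5: 2, 4: 1}
See 2: counts = {1: 1, 3: 1, 5: 2, 4: 1, 2: 1}
See 5: counts = {1: 1, 3: 1, 5: 3, 4: 1, 2: 1}
See 4: counts = {1: 1, 3: 1, 5: 3, 4: 2, 2: 1}

{1: 1, 3: 1, 5: 3, 4: 2, 2: 1}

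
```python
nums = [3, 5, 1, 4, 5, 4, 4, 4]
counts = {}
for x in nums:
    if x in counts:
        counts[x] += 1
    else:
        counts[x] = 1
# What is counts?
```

Initial: counts = {}, nums = [3, 5, 1, 4, 5, 4, 4, 4]
See 3: counts = {3: 1}
See 5: counts = {3: 1, 5: 1}
See 1: counts = {3: 1, 5: 1, 1: 1}
See 4: counts = {3: 1, 5: 1, 1: 1, 4: 1}
See 5: counts = {3: 1, 5: 2, 1: 1, 4: 1}
See 4: counts = {3: 1, 5: 2, 1: 1, 4: 2}
See 4: counts = {3: 1, 5: 2, 1: 1, 4: 3}
See 4: counts = {3: 1, 5: 2, 1: 1, 4: 4}

{3: 1, 5: 2, 1: 1, 4: 4}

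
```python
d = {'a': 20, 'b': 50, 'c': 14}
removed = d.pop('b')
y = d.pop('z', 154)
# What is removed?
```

After line 1: d = {'a': 20, 'b': 50, 'c': 14}
After line 2 (pop 'b' returns 50): d = {'a': 20, 'c': 14}, removed = 50
After line 3 (pop 'z' missing, returns default 154): d = {'a': 20, 'c': 14}, y = 154

50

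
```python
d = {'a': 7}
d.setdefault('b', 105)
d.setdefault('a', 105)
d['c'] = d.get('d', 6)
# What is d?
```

After line 1: d = {'a': 7}
After line 2 (setdefault adds 'b'=105): d = {'a': 7, 'b': 105}
After line 3 (setdefault 'a' no-op, already exists): d = {'a': 7, 'b': 105}
After line 4 (get('d', 6) returns default since 'd' not in d): d = {'a': 7, 'b': 105, 'c': 6}

{'a': 7, 'b': 105, 'c': 6}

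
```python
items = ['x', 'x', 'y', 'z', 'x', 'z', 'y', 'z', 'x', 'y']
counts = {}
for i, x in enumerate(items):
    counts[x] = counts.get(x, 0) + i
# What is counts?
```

Initial: counts = {}, items = ['x', 'x', 'y', 'z', 'x', 'z', 'y', 'z', 'x', 'y']
i=0, x='x': counts = {'x': 0}
i=1, x='x': counts = {'x': 1}
i=2, x='y': counts = {'x': 1, 'y': 2}
i=3, x='z': counts = {'x': 1, 'y': 2, 'z': 3}
i=4, x='x': counts = {'x': 5, 'y': 2, 'z': 3}
i=5, x='z': counts = {'x': 5, 'y': 2, 'z': 8}
i=6, x='y': counts = {'x': 5, 'y': 8, 'z': 8}
i=7, x='z': counts = {'x': 5, 'y': 8, 'z': 15}
i=8, x='x': counts = {'x': 13, 'y': 8, 'z': 15}
i=9, x='y': counts = {'x': 13, 'y': 17, 'z': 15}

{'x': 13, 'y': 17, 'z': 15}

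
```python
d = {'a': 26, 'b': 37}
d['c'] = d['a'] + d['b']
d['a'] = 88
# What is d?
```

After line 1: d = {'a': 26, 'b': 37}
After line 2 (d['c'] = 26 + 37): d = {'a': 26, 'b': 37, 'c': 63}
After line 3: d = {'a': 88, 'b': 37, 'c': 63}

{'a': 88, 'b': 37, 'c': 63}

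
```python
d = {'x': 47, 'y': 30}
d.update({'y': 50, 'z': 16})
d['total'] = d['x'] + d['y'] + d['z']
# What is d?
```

After line 1: d = {'x': 47, 'y': 30}
After line 2 (y overwritten, z added): d = {'x': 47, 'y': 50, 'z': 16}
After line 3 (total = 47 + 50 + 16 = 113): d = {'x': 47, 'y': 50, 'z': 16, 'total': 113}

{'x': 47, 'y': 50, 'z': 16, 'total': 113}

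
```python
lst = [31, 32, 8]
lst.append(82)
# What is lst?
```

[31, 32, 8, 82]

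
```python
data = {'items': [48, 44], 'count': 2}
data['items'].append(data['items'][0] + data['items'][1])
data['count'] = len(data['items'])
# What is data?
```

After line 1: data = {'items': [48, 44], 'count': 2}
After line 2 (append 48 + 44 = 92): data = {'items': [48, 44, 92], 'count': 2}
After line 3 (count = len(items) = 3): data = {'items': [48, 44, 92], 'count': 3}

{'items': [48, 44, 92], 'count': 3}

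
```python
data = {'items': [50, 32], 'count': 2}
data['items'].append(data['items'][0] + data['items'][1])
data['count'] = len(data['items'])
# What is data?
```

After line 1: data = {'items': [50, 32], 'count': 2}
After line 2 (append 50 + 32 = 82): data = {'items': [50, 32, 82], 'count': 2}
After line 3 (count = len(items) = 3): data = {'items': [50, 32, 82], 'count': 3}

{'items': [50, 32, 82], 'count': 3}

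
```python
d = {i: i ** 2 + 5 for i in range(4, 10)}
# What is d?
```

{4: 21, 5: 30, 6: 41, 7: 54, 8: 69, 9: 86}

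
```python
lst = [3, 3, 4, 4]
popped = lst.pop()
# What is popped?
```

4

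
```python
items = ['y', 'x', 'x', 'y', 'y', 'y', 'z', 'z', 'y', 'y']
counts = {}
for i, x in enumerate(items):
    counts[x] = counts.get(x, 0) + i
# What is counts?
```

Initial: counts = {}, items = ['y', 'x', 'x', 'y', 'y', 'y', 'z', 'z', 'y', 'y']
i=0, x='y': counts = {'y': 0}
i=1, x='x': counts = {'y': 0, 'x': 1}
i=2, x='x': counts = {'y': 0, 'x': 3}
i=3, x='y': counts = {'y': 3, 'x': 3}
i=4, x='y': counts = {'y': 7, 'x': 3}
i=5, x='y': counts = {'y': 12, 'x': 3}
i=6, x='z': counts = {'y': 12, 'x': 3, 'z': 6}
i=7, x='z': counts = {'y': 12, 'x': 3, 'z': 13}
i=8, x='y': counts = {'y': 20, 'x': 3, 'z': 13}
i=9, x='y': counts = {'y': 29, 'x': 3, 'z': 13}

{'y': 29, 'x': 3, 'z': 13}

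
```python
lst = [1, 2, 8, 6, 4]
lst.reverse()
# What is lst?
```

[4, 6, 8, 2, 1]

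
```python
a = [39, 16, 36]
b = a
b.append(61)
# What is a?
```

After line 1: a = [39, 16, 36]
After line 2 (b = a is an alias, same object): a = [39, 16, 36], b = [39, 16, 36]
After line 3 (b.append mutates the shared list): a = [39, 16, 36, 61], b = [39, 16, 36, 61]

[39, 16, 36, 61]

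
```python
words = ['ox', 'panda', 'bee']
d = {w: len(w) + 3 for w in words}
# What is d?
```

{'ox': 5, 'panda': 8, 'bee': 6}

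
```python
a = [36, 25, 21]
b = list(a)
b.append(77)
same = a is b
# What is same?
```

After line 1: a = [36, 25, 21]
After line 2 (b = list(a) is a shallow copy, new object): a = [36, 25, 21], b = [36, 25, 21]
After line 3 (append only mutates b): a = [36, 25, 21], b = [36, 25, 21, 77]
After line 4 (same = a is b; different objects -> False): same = False

False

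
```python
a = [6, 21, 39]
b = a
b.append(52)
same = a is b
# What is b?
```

After line 1: a = [6, 21, 39]
After line 2 (b = a is an alias, same object): a = [6, 21, 39], b = [6, 21, 39]
After line 3 (b.append mutates the shared list): a = [6, 21, 39, 52], b = [6, 21, 39, 52]
After line 4 (same = a is b; same object -> True): same = True

[6, 21, 39, 52]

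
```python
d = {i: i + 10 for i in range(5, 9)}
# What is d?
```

{5: 15, 6: 16, 7: 17, 8: 18}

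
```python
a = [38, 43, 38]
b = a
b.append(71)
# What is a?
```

After line 1: a = [38, 43, 38]
After line 2 (b = a is an alias, same object): a = [38, 43, 38], b = [38, 43, 38]
After line 3 (b.append mutates the shared list): a = [38, 43, 38, 71], b = [38, 43, 38, 71]

[38, 43, 38, 71]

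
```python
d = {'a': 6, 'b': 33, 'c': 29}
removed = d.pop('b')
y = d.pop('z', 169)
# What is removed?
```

After line 1: d = {'a': 6, 'b': 33, 'c': 29}
After line 2 (pop 'b' returns 33): d = {'a': 6, 'c': 29}, removed = 33
After line 3 (pop 'z' missing, returns default 169): d = {'a': 6, 'c': 29}, y = 169

33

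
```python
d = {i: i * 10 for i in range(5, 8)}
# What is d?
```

{5: 50, 6: 60, 7: 70}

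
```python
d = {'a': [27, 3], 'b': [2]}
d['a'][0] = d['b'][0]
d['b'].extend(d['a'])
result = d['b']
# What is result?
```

After line 1: d = {'a': [27, 3], 'b': [2]}
After line 2 (a[0] = b[0] = 2): d = {'a': [2, 3], 'b': [2]}
After line 3 (b.extend(a) appends [2, 3]): d = {'a': [2, 3], 'b': [2, 2, 3]}
After line 4: result = d['b'] = [2, 2, 3]

[2, 2, 3]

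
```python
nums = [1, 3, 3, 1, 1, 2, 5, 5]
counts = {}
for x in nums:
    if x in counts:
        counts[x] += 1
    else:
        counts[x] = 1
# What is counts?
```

Initial: counts = {}, nums = [1, 3, 3, 1, 1, 2, 5, 5]
See 1: counts = {1: 1}
See 3: counts = {1: 1, 3: 1}
See 3: counts = {1: 1, 3: 2}
See 1: counts = {1: 2, 3: 2}
See 1: counts = {1: 3, 3: 2}
See 2: counts = {1: 3, 3: 2, 2: 1}
See 5: counts = {1: 3, 3: 2, 2: 1, 5: 1}
See 5: counts = {1: 3, 3: 2, 2: 1, 5: 2}

{1: 3, 3: 2, 2: 1, 5: 2}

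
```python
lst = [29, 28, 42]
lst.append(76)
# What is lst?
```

[29, 28, 42, 76]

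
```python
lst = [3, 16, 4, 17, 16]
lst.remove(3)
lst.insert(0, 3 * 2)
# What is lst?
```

After line 1: lst = [3, 16, 4, 17, 16]
After line 2 (remove first 3): lst = [16, 4, 17, 16]
After line 3 (insert 6 at index 0): lst = [6, 16, 4, 17, 16]

[6, 16, 4, 17, 16]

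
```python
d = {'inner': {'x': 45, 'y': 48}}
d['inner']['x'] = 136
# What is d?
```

After line 1: d = {'inner': {'x': 45, 'y': 48}}
After line 2 (inner x overwritten): d = {'inner': {'x': 136, 'y': 48}}

{'inner': {'x': 136, 'y': 48}}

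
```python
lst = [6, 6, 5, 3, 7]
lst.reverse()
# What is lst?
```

[7, 3, 5, 6, 6]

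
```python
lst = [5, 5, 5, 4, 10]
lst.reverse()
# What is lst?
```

[10, 4, 5, 5, 5]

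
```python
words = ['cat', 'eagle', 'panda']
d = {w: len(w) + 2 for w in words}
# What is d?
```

{'cat': 5, 'eagle': 7, 'panda': 7}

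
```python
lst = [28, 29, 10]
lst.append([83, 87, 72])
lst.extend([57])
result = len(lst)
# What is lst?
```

After line 1: lst = [28, 29, 10]
After line 2 (append adds [83, 87, 72] as single element): lst = [28, 29, 10, [83, 87, 72]]
After line 3 (extend unpacks [57], adds 57): lst = [28, 29, 10, [83, 87, 72], 57]
After line 4: result = len(lst) = 5

[28, 29, 10, [83, 87, 72], 57]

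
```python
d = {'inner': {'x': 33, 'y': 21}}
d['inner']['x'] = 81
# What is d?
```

After line 1: d = {'inner': {'x': 33, 'y': 21}}
After line 2 (inner x overwritten): d = {'inner': {'x': 81, 'y': 21}}

{'inner': {'x': 81, 'y': 21}}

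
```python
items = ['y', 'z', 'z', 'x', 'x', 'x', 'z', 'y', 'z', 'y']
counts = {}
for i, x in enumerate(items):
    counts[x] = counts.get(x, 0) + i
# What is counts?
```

Initial: counts = {}, items = ['y', 'z', 'z', 'x', 'x', 'x', 'z', 'y', 'z', 'y']
i=0, x='y': counts = {'y': 0}
i=1, x='z': counts = {'y': 0, 'z': 1}
i=2, x='z': counts = {'y': 0, 'z': 3}
i=3, x='x': counts = {'y': 0, 'z': 3, 'x': 3}
i=4, x='x': counts = {'y': 0, 'z': 3, 'x': 7}
i=5, x='x': counts = {'y': 0, 'z': 3, 'x': 12}
i=6, x='z': counts = {'y': 0, 'z': 9, 'x': 12}
i=7, x='y': counts = {'y': 7, 'z': 9, 'x': 12}
i=8, x='z': counts = {'y': 7, 'z': 17, 'x': 12}
i=9, x='y': counts = {'y': 16, 'z': 17, 'x': 12}

{'y': 16, 'z': 17, 'x': 12}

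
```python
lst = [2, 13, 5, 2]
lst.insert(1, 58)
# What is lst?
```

[2, 58, 13, 5, 2]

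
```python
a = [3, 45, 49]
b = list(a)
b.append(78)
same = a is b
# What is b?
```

After line 1: a = [3, 45, 49]
After line 2 (b = list(a) is a shallow copy, new object): a = [3, 45, 49], b = [3, 45, 49]
After line 3 (append only mutates b): a = [3, 45, 49], b = [3, 45, 49, 78]
After line 4 (same = a is b; different objects -> False): same = False

[3, 45, 49, 78]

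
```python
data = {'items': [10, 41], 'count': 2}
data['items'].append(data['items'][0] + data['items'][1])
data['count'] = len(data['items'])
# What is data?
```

After line 1: data = {'items': [10, 41], 'count': 2}
After line 2 (append 10 + 41 = 51): data = {'items': [10, 41, 51], 'count': 2}
After line 3 (count = len(items) = 3): data = {'items': [10, 41, 51], 'count': 3}

{'items': [10, 41, 51], 'count': 3}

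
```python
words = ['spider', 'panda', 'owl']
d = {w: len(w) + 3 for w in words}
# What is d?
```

{'spider': 9, 'panda': 8, 'owl': 6}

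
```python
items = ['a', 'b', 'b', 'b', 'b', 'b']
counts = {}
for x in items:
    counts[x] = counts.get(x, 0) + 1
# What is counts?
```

Initial: counts = {}, items = ['a', 'b', 'b', 'b', 'b', 'b']
See 'a': counts = {'a': 1}
See 'b': counts = {'a': 1, 'b': 1}
See 'b': counts = {'a': 1, 'b': 2}
See 'b': counts = {'a': 1, 'b': 3}
See 'b': counts = {'a': 1, 'b': 4}
See 'b': counts = {'a': 1, 'b': 5}

{'a': 1, 'b': 5}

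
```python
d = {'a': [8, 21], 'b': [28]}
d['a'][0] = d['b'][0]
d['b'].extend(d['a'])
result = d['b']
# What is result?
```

After line 1: d = {'a': [8, 21], 'b': [28]}
After line 2 (a[0] = b[0] = 28): d = {'a': [28, 21], 'b': [28]}
After line 3 (b.extend(a) appends [28, 21]): d = {'a': [28, 21], 'b': [28, 28, 21]}
After line 4: result = d['b'] = [28, 28, 21]

[28, 28, 21]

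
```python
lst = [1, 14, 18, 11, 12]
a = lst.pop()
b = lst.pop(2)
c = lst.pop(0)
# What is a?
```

After line 1: lst = [1, 14, 18, 11, 12]
After line 2 (pop() -> a = 12): lst = [1, 14, 18, 11]
After line 3 (pop(2) -> b = 18): lst = [1, 14, 11]
After line 4 (pop(0) -> c = 1): lst = [14, 11]

12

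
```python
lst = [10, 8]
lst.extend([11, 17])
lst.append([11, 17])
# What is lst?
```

After line 1: lst = [10, 8]
After line 2 (extend unpacks [11, 17]): lst = [10, 8, 11, 17]
After line 3 (append adds [11, 17] as single element): lst = [10, 8, 11, 17, [11, 17]]

[10, 8, 11, 17, [11, 17]]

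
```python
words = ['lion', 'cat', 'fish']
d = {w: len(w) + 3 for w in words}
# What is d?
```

{'lion': 7, 'cat': 6, 'fish': 7}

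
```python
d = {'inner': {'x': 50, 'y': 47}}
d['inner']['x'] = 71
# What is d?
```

After line 1: d = {'inner': {'x': 50, 'y': 47}}
After line 2 (inner x overwritten): d = {'inner': {'x': 71, 'y': 47}}

{'inner': {'x': 71, 'y': 47}}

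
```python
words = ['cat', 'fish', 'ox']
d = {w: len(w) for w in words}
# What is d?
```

{'cat': 3, 'fish': 4, 'ox': 2}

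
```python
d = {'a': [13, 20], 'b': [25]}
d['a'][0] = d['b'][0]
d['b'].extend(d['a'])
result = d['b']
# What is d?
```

After line 1: d = {'a': [13, 20], 'b': [25]}
After line 2 (a[0] = b[0] = 25): d = {'a': [25, 20], 'b': [25]}
After line 3 (b.extend(a) appends [25, 20]): d = {'a': [25, 20], 'b': [25, 25, 20]}
After line 4: result = d['b'] = [25, 25, 20]

{'a': [25, 20], 'b': [25, 25, 20]}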